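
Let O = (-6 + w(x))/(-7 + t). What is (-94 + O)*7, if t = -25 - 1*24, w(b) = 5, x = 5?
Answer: -5263/8 ≈ -657.88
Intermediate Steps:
t = -49 (t = -25 - 24 = -49)
O = 1/56 (O = (-6 + 5)/(-7 - 49) = -1/(-56) = -1*(-1/56) = 1/56 ≈ 0.017857)
(-94 + O)*7 = (-94 + 1/56)*7 = -5263/56*7 = -5263/8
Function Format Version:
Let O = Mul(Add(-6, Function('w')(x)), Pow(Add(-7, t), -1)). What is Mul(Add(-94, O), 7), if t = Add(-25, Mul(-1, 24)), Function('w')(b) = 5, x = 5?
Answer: Rational(-5263, 8) ≈ -657.88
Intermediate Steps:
t = -49 (t = Add(-25, -24) = -49)
O = Rational(1, 56) (O = Mul(Add(-6, 5), Pow(Add(-7, -49), -1)) = Mul(-1, Pow(-56, -1)) = Mul(-1, Rational(-1, 56)) = Rational(1, 56) ≈ 0.017857)
Mul(Add(-94, O), 7) = Mul(Add(-94, Rational(1, 56)), 7) = Mul(Rational(-5263, 56), 7) = Rational(-5263, 8)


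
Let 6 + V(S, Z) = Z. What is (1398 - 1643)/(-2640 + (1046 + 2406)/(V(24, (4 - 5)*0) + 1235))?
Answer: 301105/3241108 ≈ 0.092902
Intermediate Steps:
V(S, Z) = -6 + Z
(1398 - 1643)/(-2640 + (1046 + 2406)/(V(24, (4 - 5)*0) + 1235)) = (1398 - 1643)/(-2640 + (1046 + 2406)/((-6 + (4 - 5)*0) + 1235)) = -245/(-2640 + 3452/((-6 - 1*0) + 1235)) = -245/(-2640 + 3452/((-6 + 0) + 1235)) = -245/(-2640 + 3452/(-6 + 1235)) = -245/(-2640 + 3452/1229) = -245/(-3241108/1229) = -245*(-1229/3241108) = 301105/3241108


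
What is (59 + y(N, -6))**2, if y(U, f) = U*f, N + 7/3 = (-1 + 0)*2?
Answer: 7225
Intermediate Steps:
N = -13/3 (N = -7/3 + (-1 + 0)*2 = -7/3 - 1*2 = -7/3 - 2 = -13/3 ≈ -4.3333)
(59 + y(N, -6))**2 = (59 - 13/3*(-6))**2 = (59 + 26)**2 = 85**2 = 7225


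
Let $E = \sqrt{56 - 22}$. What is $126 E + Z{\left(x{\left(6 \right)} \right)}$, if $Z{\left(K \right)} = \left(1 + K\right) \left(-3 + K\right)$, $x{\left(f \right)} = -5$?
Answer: $32 + 126 \sqrt{34} \approx 766.7$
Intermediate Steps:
$E = \sqrt{34} \approx 5.8309$
$126 E + Z{\left(x{\left(6 \right)} \right)} = 126 \sqrt{34} - \left(-7 - 25\right) = 126 \sqrt{34} + \left(-3 + 25 + 10\right) = 126 \sqrt{34} + 32 = 32 + 126 \sqrt{34}$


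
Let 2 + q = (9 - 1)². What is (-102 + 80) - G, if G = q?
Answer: -84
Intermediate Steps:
q = 62 (q = -2 + (9 - 1)² = -2 + 8² = -2 + 64 = 62)
G = 62
(-102 + 80) - G = (-102 + 80) - 1*62 = -22 - 62 = -84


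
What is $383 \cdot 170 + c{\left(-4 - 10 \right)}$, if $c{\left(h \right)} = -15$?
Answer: $65095$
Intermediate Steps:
$383 \cdot 170 + c{\left(-4 - 10 \right)} = 383 \cdot 170 - 15 = 65110 - 15 = 65095$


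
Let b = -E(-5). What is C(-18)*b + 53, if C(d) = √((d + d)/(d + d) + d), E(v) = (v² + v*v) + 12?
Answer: 53 - 62*I*√17 ≈ 53.0 - 255.63*I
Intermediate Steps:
E(v) = 12 + 2*v² (E(v) = (v² + v²) + 12 = 2*v² + 12 = 12 + 2*v²)
C(d) = √(1 + d) (C(d) = √((2*d)/((2*d)) + d) = √((2*d)*(1/(2*d)) + d) = √(1 + d))
b = -62 (b = -(12 + 2*(-5)²) = -(12 + 2*25) = -(12 + 50) = -1*62 = -62)
C(-18)*b + 53 = √(1 - 18)*(-62) + 53 = √(-17)*(-62) + 53 = (I*√17)*(-62) + 53 = -62*I*√17 + 53 = 53 - 62*I*√17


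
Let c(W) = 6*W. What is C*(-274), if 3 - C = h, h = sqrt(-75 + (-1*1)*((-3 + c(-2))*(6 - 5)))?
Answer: -822 + 548*I*sqrt(15) ≈ -822.0 + 2122.4*I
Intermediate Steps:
h = 2*I*sqrt(15) (h = sqrt(-75 + (-1*1)*((-3 + 6*(-2))*(6 - 5))) = sqrt(-75 - (-3 - 12)) = sqrt(-75 - (-15)) = sqrt(-75 - 1*(-15)) = sqrt(-75 + 15) = sqrt(-60) = 2*I*sqrt(15) ≈ 7.746*I)
C = 3 - 2*I*sqrt(15) ≈ 3.0 - 7.746*I
C*(-274) = (3 - 2*I*sqrt(15))*(-274) = -822 + 548*I*sqrt(15)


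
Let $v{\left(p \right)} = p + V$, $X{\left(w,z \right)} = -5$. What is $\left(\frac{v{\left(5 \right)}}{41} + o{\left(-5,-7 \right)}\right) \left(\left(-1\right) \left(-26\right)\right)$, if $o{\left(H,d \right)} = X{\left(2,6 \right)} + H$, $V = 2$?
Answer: $- \frac{10478}{41} \approx -255.56$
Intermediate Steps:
$v{\left(p \right)} = 2 + p$ ($v{\left(p \right)} = p + 2 = 2 + p$)
$o{\left(H,d \right)} = -5 + H$
$\left(\frac{v{\left(5 \right)}}{41} + o{\left(-5,-7 \right)}\right) \left(\left(-1\right) \left(-26\right)\right) = \left(\frac{2 + 5}{41} - 10\right) \left(\left(-1\right) \left(-26\right)\right) = \left(7 \cdot \frac{1}{41} - 10\right) 26 = \left(\frac{7}{41} - 10\right) 26 = \left(- \frac{403}{41}\right) 26 = - \frac{10478}{41}$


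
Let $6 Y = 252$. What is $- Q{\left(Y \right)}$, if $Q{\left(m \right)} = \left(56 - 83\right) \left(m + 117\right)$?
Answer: $4293$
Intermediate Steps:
$Y = 42$ ($Y = \frac{1}{6} \cdot 252 = 42$)
$Q{\left(m \right)} = -3159 - 27 m$ ($Q{\left(m \right)} = - 27 \left(117 + m\right) = -3159 - 27 m$)
$- Q{\left(Y \right)} = - (-3159 - 1134) = \left(-1\right) \left(-4293\right) = 4293$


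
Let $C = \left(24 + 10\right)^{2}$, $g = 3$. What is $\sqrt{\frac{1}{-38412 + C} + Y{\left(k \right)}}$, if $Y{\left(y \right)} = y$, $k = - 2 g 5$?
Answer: $\frac{i \sqrt{10410080834}}{18628} \approx 5.4772 i$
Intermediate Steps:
$k = -30$ ($k = \left(-2\right) 3 \cdot 5 = \left(-6\right) 5 = -30$)
$C = 1156$ ($C = 34^{2} = 1156$)
$\sqrt{\frac{1}{-38412 + C} + Y{\left(k \right)}} = \sqrt{\frac{1}{-38412 + 1156} - 30} = \sqrt{\frac{1}{-37256} - 30} = \sqrt{- \frac{1}{37256} - 30} = \sqrt{- \frac{1117681}{37256}} = \frac{i \sqrt{10410080834}}{18628}$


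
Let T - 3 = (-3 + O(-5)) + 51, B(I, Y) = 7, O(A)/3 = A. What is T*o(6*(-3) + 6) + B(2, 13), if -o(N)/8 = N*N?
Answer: -41465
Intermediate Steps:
O(A) = 3*A
o(N) = -8*N**2 (o(N) = -8*N*N = -8*N**2)
T = 36 (T = 3 + ((-3 + 3*(-5)) + 51) = 3 + ((-3 - 15) + 51) = 3 + (-18 + 51) = 3 + 33 = 36)
T*o(6*(-3) + 6) + B(2, 13) = 36*(-8*(6*(-3) + 6)**2) + 7 = 36*(-8*(-18 + 6)**2) + 7 = 36*(-8*(-12)**2) + 7 = 36*(-8*144) + 7 = 36*(-1152) + 7 = -41472 + 7 = -41465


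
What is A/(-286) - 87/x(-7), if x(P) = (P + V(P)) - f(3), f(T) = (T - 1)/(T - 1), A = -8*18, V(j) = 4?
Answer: 12729/572 ≈ 22.254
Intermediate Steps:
A = -144
f(T) = 1 (f(T) = (-1 + T)/(-1 + T) = 1)
x(P) = 3 + P (x(P) = (P + 4) - 1*1 = (4 + P) - 1 = 3 + P)
A/(-286) - 87/x(-7) = -144/(-286) - 87/(3 - 7) = -144*(-1/286) - 87/(-4) = 72/143 - 87*(-1/4) = 72/143 + 87/4 = 12729/572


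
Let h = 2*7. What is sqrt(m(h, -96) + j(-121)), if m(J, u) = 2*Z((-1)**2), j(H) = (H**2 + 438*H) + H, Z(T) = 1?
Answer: 2*I*sqrt(9619) ≈ 196.15*I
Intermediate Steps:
j(H) = H**2 + 439*H
h = 14
m(J, u) = 2 (m(J, u) = 2*1 = 2)
sqrt(m(h, -96) + j(-121)) = sqrt(2 - 121*(439 - 121)) = sqrt(2 - 121*318) = sqrt(2 - 38478) = sqrt(-38476) = 2*I*sqrt(9619)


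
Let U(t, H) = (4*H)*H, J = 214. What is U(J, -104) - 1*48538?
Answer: -5274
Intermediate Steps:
U(t, H) = 4*H²
U(J, -104) - 1*48538 = 4*(-104)² - 1*48538 = 4*10816 - 48538 = 43264 - 48538 = -5274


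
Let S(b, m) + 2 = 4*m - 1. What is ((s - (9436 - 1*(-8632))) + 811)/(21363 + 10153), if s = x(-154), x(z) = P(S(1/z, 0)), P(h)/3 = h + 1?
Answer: -17263/31516 ≈ -0.54775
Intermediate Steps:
S(b, m) = -3 + 4*m (S(b, m) = -2 + (4*m - 1) = -2 + (-1 + 4*m) = -3 + 4*m)
P(h) = 3 + 3*h (P(h) = 3*(h + 1) = 3*(1 + h) = 3 + 3*h)
x(z) = -6 (x(z) = 3 + 3*(-3 + 4*0) = 3 + 3*(-3 + 0) = 3 + 3*(-3) = 3 - 9 = -6)
s = -6
((s - (9436 - 1*(-8632))) + 811)/(21363 + 10153) = ((-6 - (9436 - 1*(-8632))) + 811)/(21363 + 10153) = ((-6 - (9436 + 8632)) + 811)/31516 = ((-6 - 1*18068) + 811)*(1/31516) = ((-6 - 18068) + 811)*(1/31516) = (-18074 + 811)*(1/31516) = -17263*1/31516 = -17263/31516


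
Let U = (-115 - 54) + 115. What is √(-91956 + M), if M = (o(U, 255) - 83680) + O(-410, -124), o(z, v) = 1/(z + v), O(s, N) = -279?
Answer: I*√7107141714/201 ≈ 419.42*I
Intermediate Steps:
U = -54 (U = -169 + 115 = -54)
o(z, v) = 1/(v + z)
M = -16875758/201 (M = (1/(255 - 54) - 83680) - 279 = (1/201 - 83680) - 279 = -16819679/201 - 279 = -16875758/201 ≈ -83959.)
√(-91956 + M) = √(-91956 - 16875758/201) = √(-35358914/201) = I*√7107141714/201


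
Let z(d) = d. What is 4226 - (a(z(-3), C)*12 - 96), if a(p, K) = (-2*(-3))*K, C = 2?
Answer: 4178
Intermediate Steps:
a(p, K) = 6*K
4226 - (a(z(-3), C)*12 - 96) = 4226 - ((6*2)*12 - 96) = 4226 - (12*12 - 96) = 4226 - (144 - 96) = 4226 - 1*48 = 4226 - 48 = 4178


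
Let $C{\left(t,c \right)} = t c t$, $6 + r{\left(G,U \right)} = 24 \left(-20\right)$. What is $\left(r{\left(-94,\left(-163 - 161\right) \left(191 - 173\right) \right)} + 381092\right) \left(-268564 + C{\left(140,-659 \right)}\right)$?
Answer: $-5018276408184$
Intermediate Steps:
$r{\left(G,U \right)} = -486$ ($r{\left(G,U \right)} = -6 + 24 \left(-20\right) = -6 - 480 = -486$)
$C{\left(t,c \right)} = c t^{2}$
$\left(r{\left(-94,\left(-163 - 161\right) \left(191 - 173\right) \right)} + 381092\right) \left(-268564 + C{\left(140,-659 \right)}\right) = \left(-486 + 381092\right) \left(-268564 - 659 \cdot 140^{2}\right) = 380606 \left(-268564 - 12916400\right) = 380606 \left(-13184964\right) = -5018276408184$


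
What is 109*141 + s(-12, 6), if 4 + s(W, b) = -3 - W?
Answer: 15374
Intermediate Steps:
s(W, b) = -7 - W (s(W, b) = -4 + (-3 - W) = -7 - W)
109*141 + s(-12, 6) = 109*141 + (-7 - 1*(-12)) = 15369 + (-7 + 12) = 15369 + 5 = 15374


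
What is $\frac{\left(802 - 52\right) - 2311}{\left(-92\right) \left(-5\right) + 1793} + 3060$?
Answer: $\frac{6892619}{2253} \approx 3059.3$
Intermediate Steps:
$\frac{\left(802 - 52\right) - 2311}{\left(-92\right) \left(-5\right) + 1793} + 3060 = \frac{750 - 2311}{460 + 1793} + 3060 = - \frac{1561}{2253} + 3060 = \frac{6892619}{2253}$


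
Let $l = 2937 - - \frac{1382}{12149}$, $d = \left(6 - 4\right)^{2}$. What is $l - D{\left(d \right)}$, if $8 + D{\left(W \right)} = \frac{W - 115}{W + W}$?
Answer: $\frac{287590035}{97192} \approx 2959.0$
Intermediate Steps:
$d = 4$ ($d = 2^{2} = 4$)
$l = \frac{35682995}{12149}$ ($l = 2937 - \left(-1382\right) \frac{1}{12149} = 2937 - - \frac{1382}{12149} = 2937 + \frac{1382}{12149} = \frac{35682995}{12149} \approx 2937.1$)
$D{\left(W \right)} = -8 + \frac{-115 + W}{2 W}$ ($D{\left(W \right)} = -8 + \frac{W - 115}{W + W} = -8 + \frac{-115 + W}{2 W}$)
$l - D{\left(d \right)} = \frac{35682995}{12149} - \frac{5 \left(-23 - 12\right)}{2 \cdot 4} = \frac{35682995}{12149} - \frac{5}{2} \cdot \frac{1}{4} \left(-23 - 12\right) = \frac{35682995}{12149} - \frac{5}{2} \cdot \frac{1}{4} \left(-35\right) = \frac{35682995}{12149} - - \frac{175}{8} = \frac{35682995}{12149} + \frac{175}{8} = \frac{287590035}{97192}$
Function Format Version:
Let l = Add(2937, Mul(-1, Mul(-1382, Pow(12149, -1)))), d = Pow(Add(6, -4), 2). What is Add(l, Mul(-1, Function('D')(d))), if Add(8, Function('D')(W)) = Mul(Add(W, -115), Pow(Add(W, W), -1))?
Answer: Rational(287590035, 97192) ≈ 2959.0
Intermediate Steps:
d = 4 (d = Pow(2, 2) = 4)
l = Rational(35682995, 12149) (l = Add(2937, Mul(-1, Mul(-1382, Rational(1, 12149)))) = Add(2937, Mul(-1, Rational(-1382, 12149))) = Add(2937, Rational(1382, 12149)) = Rational(35682995, 12149) ≈ 2937.1)
Function('D')(W) = Add(-8, Mul(Rational(1, 2), Pow(W, -1), Add(-115, W))) (Function('D')(W) = Add(-8, Mul(Add(W, -115), Pow(Add(W, W), -1))) = Add(-8, Mul(Add(-115, W), Pow(Mul(2, W), -1))) = Add(-8, Mul(Add(-115, W), Mul(Rational(1, 2), Pow(W, -1)))) = Add(-8, Mul(Rational(1, 2), Pow(W, -1), Add(-115, W))))
Add(l, Mul(-1, Function('D')(d))) = Add(Rational(35682995, 12149), Mul(-1, Mul(Rational(5, 2), Pow(4, -1), Add(-23, Mul(-3, 4))))) = Add(Rational(35682995, 12149), Mul(-1, Mul(Rational(5, 2), Rational(1, 4), Add(-23, -12)))) = Add(Rational(35682995, 12149), Mul(-1, Mul(Rational(5, 2), Rational(1, 4), -35))) = Add(Rational(35682995, 12149), Mul(-1, Rational(-175, 8))) = Add(Rational(35682995, 12149), Rational(175, 8)) = Rational(287590035, 97192)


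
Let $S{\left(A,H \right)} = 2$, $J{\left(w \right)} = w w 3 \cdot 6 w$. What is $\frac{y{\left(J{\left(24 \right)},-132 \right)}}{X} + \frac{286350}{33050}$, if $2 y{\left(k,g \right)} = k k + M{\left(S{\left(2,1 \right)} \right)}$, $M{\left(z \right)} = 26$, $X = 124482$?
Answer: $\frac{20464401793039}{82282602} \approx 2.4871 \cdot 10^{5}$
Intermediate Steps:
$J{\left(w \right)} = 18 w^{3}$ ($J{\left(w \right)} = w 3 w 6 w = w 18 w w = 18 w^{2} w = 18 w^{3}$)
$y{\left(k,g \right)} = 13 + \frac{k^{2}}{2}$ ($y{\left(k,g \right)} = \frac{k k + 26}{2} = \frac{k^{2} + 26}{2} = \frac{26 + k^{2}}{2} = 13 + \frac{k^{2}}{2}$)
$\frac{y{\left(J{\left(24 \right)},-132 \right)}}{X} + \frac{286350}{33050} = \frac{13 + \frac{\left(18 \cdot 24^{3}\right)^{2}}{2}}{124482} + \frac{286350}{33050} = \left(13 + \frac{\left(18 \cdot 13824\right)^{2}}{2}\right) \frac{1}{124482} + 286350 \cdot \frac{1}{33050} = \left(13 + \frac{248832^{2}}{2}\right) \frac{1}{124482} + \frac{5727}{661} = \left(13 + \frac{1}{2} \cdot 61917364224\right) \frac{1}{124482} + \frac{5727}{661} = \left(13 + 30958682112\right) \frac{1}{124482} + \frac{5727}{661} = 30958682125 \cdot \frac{1}{124482} + \frac{5727}{661} = \frac{30958682125}{124482} + \frac{5727}{661} = \frac{20464401793039}{82282602}$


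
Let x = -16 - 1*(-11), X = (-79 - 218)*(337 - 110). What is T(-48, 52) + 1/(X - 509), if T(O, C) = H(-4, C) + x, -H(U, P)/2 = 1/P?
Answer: -4449297/883064 ≈ -5.0385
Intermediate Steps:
H(U, P) = -2/P
X = -67419 (X = -297*227 = -67419)
x = -5 (x = -16 + 11 = -5)
T(O, C) = -5 - 2/C (T(O, C) = -2/C - 5 = -5 - 2/C)
T(-48, 52) + 1/(X - 509) = (-5 - 2/52) + 1/(-67419 - 509) = (-5 - 2*1/52) + 1/(-67928) = (-5 - 1/26) - 1/67928 = -131/26 - 1/67928 = -4449297/883064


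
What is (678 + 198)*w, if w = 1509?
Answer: 1321884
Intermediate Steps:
(678 + 198)*w = (678 + 198)*1509 = 876*1509 = 1321884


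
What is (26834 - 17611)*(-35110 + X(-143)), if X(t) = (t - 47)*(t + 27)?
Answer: -120544610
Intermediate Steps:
X(t) = (-47 + t)*(27 + t)
(26834 - 17611)*(-35110 + X(-143)) = (26834 - 17611)*(-35110 + (-1269 + (-143)**2 - 20*(-143))) = 9223*(-35110 + (-1269 + 20449 + 2860)) = 9223*(-35110 + 22040) = 9223*(-13070) = -120544610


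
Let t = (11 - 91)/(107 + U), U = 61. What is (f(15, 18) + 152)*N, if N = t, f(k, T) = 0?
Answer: -1520/21 ≈ -72.381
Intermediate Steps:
t = -10/21 (t = (11 - 91)/(107 + 61) = -80/168 = -80*1/168 = -10/21 ≈ -0.47619)
N = -10/21 ≈ -0.47619
(f(15, 18) + 152)*N = (0 + 152)*(-10/21) = 152*(-10/21) = -1520/21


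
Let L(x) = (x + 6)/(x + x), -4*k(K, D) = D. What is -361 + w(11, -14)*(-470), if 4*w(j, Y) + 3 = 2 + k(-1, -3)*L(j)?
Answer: -54841/176 ≈ -311.60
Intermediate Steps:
k(K, D) = -D/4
L(x) = (6 + x)/(2*x) (L(x) = (6 + x)/((2*x)) = (6 + x)*(1/(2*x)) = (6 + x)/(2*x))
w(j, Y) = -¼ + 3*(6 + j)/(32*j) (w(j, Y) = -¾ + (2 + (-¼*(-3))*((6 + j)/(2*j)))/4 = -¾ + (2 + 3*((6 + j)/(2*j))/4)/4 = -¾ + (2 + 3*(6 + j)/(8*j))/4 = -¾ + (½ + 3*(6 + j)/(32*j)) = -¼ + 3*(6 + j)/(32*j))
-361 + w(11, -14)*(-470) = -361 + ((1/32)*(18 - 5*11)/11)*(-470) = -361 + ((1/32)*(1/11)*(18 - 55))*(-470) = -361 + ((1/32)*(1/11)*(-37))*(-470) = -361 - 37/352*(-470) = -361 + 8695/176 = -54841/176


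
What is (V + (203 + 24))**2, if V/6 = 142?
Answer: 1164241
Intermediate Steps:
V = 852 (V = 6*142 = 852)
(V + (203 + 24))**2 = (852 + (203 + 24))**2 = (852 + 227)**2 = 1079**2 = 1164241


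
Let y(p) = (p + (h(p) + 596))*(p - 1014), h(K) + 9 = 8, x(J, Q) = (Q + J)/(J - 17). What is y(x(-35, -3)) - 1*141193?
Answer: -503504173/676 ≈ -7.4483e+5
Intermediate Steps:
x(J, Q) = (J + Q)/(-17 + J)
h(K) = -1 (h(K) = -9 + 8 = -1)
y(p) = (-1014 + p)*(595 + p) (y(p) = (p + (-1 + 596))*(p - 1014) = (p + 595)*(-1014 + p) = (595 + p)*(-1014 + p) = (-1014 + p)*(595 + p))
y(x(-35, -3)) - 1*141193 = (-603330 + ((-35 - 3)/(-17 - 35))² - 419*(-35 - 3)/(-17 - 35)) - 1*141193 = (-603330 + (-38/(-52))² - 419*(-38)/(-52)) - 141193 = (-603330 + (-1/52*(-38))² - (-419)*(-38)/52) - 141193 = (-603330 + (19/26)² - 419*19/26) - 141193 = (-603330 + 361/676 - 7961/26) - 141193 = -408057705/676 - 141193 = -503504173/676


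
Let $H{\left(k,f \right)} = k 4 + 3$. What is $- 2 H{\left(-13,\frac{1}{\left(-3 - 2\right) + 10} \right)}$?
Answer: $98$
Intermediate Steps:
$H{\left(k,f \right)} = 3 + 4 k$ ($H{\left(k,f \right)} = 4 k + 3 = 3 + 4 k$)
$- 2 H{\left(-13,\frac{1}{\left(-3 - 2\right) + 10} \right)} = - 2 \left(3 + 4 \left(-13\right)\right) = - 2 \left(3 - 52\right) = \left(-2\right) \left(-49\right) = 98$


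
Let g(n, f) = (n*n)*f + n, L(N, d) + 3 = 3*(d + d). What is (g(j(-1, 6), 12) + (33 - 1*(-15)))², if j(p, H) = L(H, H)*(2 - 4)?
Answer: 2730480516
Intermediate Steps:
L(N, d) = -3 + 6*d (L(N, d) = -3 + 3*(d + d) = -3 + 3*(2*d) = -3 + 6*d)
j(p, H) = 6 - 12*H (j(p, H) = (-3 + 6*H)*(2 - 4) = (-3 + 6*H)*(-2) = 6 - 12*H)
g(n, f) = n + f*n² (g(n, f) = n²*f + n = f*n² + n = n + f*n²)
(g(j(-1, 6), 12) + (33 - 1*(-15)))² = ((6 - 12*6)*(1 + 12*(6 - 12*6)) + (33 - 1*(-15)))² = ((6 - 72)*(1 + 12*(6 - 72)) + (33 + 15))² = (-66*(1 + 12*(-66)) + 48)² = (-66*(1 - 792) + 48)² = (-66*(-791) + 48)² = (52206 + 48)² = 52254² = 2730480516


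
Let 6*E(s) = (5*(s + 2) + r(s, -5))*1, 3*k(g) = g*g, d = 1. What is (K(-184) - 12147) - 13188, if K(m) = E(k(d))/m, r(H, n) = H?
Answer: -2330821/92 ≈ -25335.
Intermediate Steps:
k(g) = g²/3 (k(g) = (g*g)/3 = g²/3)
E(s) = 5/3 + s (E(s) = ((5*(s + 2) + s)*1)/6 = ((5*(2 + s) + s)*1)/6 = (((10 + 5*s) + s)*1)/6 = ((10 + 6*s)*1)/6 = (10 + 6*s)/6 = 5/3 + s)
K(m) = 2/m (K(m) = (5/3 + (⅓)*1²)/m = (5/3 + (⅓)*1)/m = (5/3 + ⅓)/m = 2/m)
(K(-184) - 12147) - 13188 = (2/(-184) - 12147) - 13188 = (2*(-1/184) - 12147) - 13188 = (-1/92 - 12147) - 13188 = -1117525/92 - 13188 = -2330821/92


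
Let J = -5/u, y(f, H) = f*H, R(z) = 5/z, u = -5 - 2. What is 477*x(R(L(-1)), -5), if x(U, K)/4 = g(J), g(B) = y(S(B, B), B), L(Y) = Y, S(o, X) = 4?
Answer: 38160/7 ≈ 5451.4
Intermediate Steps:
u = -7
y(f, H) = H*f
J = 5/7 (J = -5/(-7) = -5*(-⅐) = 5/7 ≈ 0.71429)
g(B) = 4*B (g(B) = B*4 = 4*B)
x(U, K) = 80/7 (x(U, K) = 4*(4*(5/7)) = 4*(20/7) = 80/7)
477*x(R(L(-1)), -5) = 477*(80/7) = 38160/7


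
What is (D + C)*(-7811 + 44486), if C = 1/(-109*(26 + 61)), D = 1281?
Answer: 148505901450/3161 ≈ 4.6981e+7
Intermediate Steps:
C = -1/9483 (C = 1/(-109*87) = 1/(-9483) = -1/9483 ≈ -0.00010545)
(D + C)*(-7811 + 44486) = (1281 - 1/9483)*(-7811 + 44486) = (12147722/9483)*36675 = 148505901450/3161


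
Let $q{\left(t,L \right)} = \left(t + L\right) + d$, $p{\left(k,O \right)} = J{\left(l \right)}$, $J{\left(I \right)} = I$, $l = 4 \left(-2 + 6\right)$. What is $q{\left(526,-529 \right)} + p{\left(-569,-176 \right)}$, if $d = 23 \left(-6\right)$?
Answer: $-125$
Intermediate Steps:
$l = 16$ ($l = 4 \cdot 4 = 16$)
$d = -138$
$p{\left(k,O \right)} = 16$
$q{\left(t,L \right)} = -138 + L + t$ ($q{\left(t,L \right)} = \left(t + L\right) - 138 = \left(L + t\right) - 138 = -138 + L + t$)
$q{\left(526,-529 \right)} + p{\left(-569,-176 \right)} = \left(-138 - 529 + 526\right) + 16 = -141 + 16 = -125$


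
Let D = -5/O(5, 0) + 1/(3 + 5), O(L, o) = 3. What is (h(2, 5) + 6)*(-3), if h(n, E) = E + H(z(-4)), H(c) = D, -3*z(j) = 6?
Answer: -227/8 ≈ -28.375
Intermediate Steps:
z(j) = -2 (z(j) = -⅓*6 = -2)
D = -37/24 (D = -5/3 + 1/(3 + 5) = -5*⅓ + 1/8 = -5/3 + 1*(⅛) = -5/3 + ⅛ = -37/24 ≈ -1.5417)
H(c) = -37/24
h(n, E) = -37/24 + E (h(n, E) = E - 37/24 = -37/24 + E)
(h(2, 5) + 6)*(-3) = ((-37/24 + 5) + 6)*(-3) = (83/24 + 6)*(-3) = (227/24)*(-3) = -227/8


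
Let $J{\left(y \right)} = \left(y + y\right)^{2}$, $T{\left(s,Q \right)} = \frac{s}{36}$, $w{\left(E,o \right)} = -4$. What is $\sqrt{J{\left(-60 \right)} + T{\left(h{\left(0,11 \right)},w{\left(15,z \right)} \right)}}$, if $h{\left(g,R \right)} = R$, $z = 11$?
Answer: $\frac{\sqrt{518411}}{6} \approx 120.0$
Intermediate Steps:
$T{\left(s,Q \right)} = \frac{s}{36}$ ($T{\left(s,Q \right)} = s \frac{1}{36} = \frac{s}{36}$)
$J{\left(y \right)} = 4 y^{2}$ ($J{\left(y \right)} = \left(2 y\right)^{2} = 4 y^{2}$)
$\sqrt{J{\left(-60 \right)} + T{\left(h{\left(0,11 \right)},w{\left(15,z \right)} \right)}} = \sqrt{4 \left(-60\right)^{2} + \frac{1}{36} \cdot 11} = \sqrt{4 \cdot 3600 + \frac{11}{36}} = \sqrt{14400 + \frac{11}{36}} = \sqrt{\frac{518411}{36}} = \frac{\sqrt{518411}}{6}$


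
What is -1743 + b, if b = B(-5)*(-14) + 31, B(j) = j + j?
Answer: -1572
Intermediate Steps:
B(j) = 2*j
b = 171 (b = (2*(-5))*(-14) + 31 = -10*(-14) + 31 = 140 + 31 = 171)
-1743 + b = -1743 + 171 = -1572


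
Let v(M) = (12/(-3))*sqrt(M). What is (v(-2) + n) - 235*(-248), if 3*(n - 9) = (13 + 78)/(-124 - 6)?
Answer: 1748663/30 - 4*I*sqrt(2) ≈ 58289.0 - 5.6569*I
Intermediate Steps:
n = 263/30 (n = 9 + ((13 + 78)/(-124 - 6))/3 = 9 + (91/(-130))/3 = 9 + (91*(-1/130))/3 = 9 + (1/3)*(-7/10) = 9 - 7/30 = 263/30 ≈ 8.7667)
v(M) = -4*sqrt(M) (v(M) = (12*(-1/3))*sqrt(M) = -4*sqrt(M))
(v(-2) + n) - 235*(-248) = (-4*I*sqrt(2) + 263/30) - 235*(-248) = (-4*I*sqrt(2) + 263/30) + 58280 = (263/30 - 4*I*sqrt(2)) + 58280 = 1748663/30 - 4*I*sqrt(2)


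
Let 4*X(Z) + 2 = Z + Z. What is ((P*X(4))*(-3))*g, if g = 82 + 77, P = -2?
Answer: 1431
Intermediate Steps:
g = 159
X(Z) = -½ + Z/2 (X(Z) = -½ + (Z + Z)/4 = -½ + (2*Z)/4 = -½ + Z/2)
((P*X(4))*(-3))*g = (-2*(-½ + (½)*4)*(-3))*159 = (-2*(-½ + 2)*(-3))*159 = (-2*3/2*(-3))*159 = -3*(-3)*159 = 9*159 = 1431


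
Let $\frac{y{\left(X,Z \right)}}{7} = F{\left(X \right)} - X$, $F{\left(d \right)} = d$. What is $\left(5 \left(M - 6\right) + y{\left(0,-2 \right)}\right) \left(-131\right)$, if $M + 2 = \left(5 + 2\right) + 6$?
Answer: $-3275$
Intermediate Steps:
$M = 11$ ($M = -2 + \left(\left(5 + 2\right) + 6\right) = -2 + \left(7 + 6\right) = -2 + 13 = 11$)
$y{\left(X,Z \right)} = 0$ ($y{\left(X,Z \right)} = 7 \left(X - X\right) = 7 \cdot 0 = 0$)
$\left(5 \left(M - 6\right) + y{\left(0,-2 \right)}\right) \left(-131\right) = \left(5 \left(11 - 6\right) + 0\right) \left(-131\right) = \left(5 \cdot 5 + 0\right) \left(-131\right) = \left(25 + 0\right) \left(-131\right) = 25 \left(-131\right) = -3275$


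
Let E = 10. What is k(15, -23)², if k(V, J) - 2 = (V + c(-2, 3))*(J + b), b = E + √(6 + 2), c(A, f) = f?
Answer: 56416 - 16704*√2 ≈ 32793.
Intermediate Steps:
b = 10 + 2*√2 (b = 10 + √(6 + 2) = 10 + √8 = 10 + 2*√2 ≈ 12.828)
k(V, J) = 2 + (3 + V)*(10 + J + 2*√2) (k(V, J) = 2 + (V + 3)*(J + (10 + 2*√2)) = 2 + (3 + V)*(10 + J + 2*√2))
k(15, -23)² = (32 + 3*(-23) + 6*√2 - 23*15 + 2*15*(5 + √2))² = (32 - 69 + 6*√2 - 345 + (150 + 30*√2))² = (-232 + 36*√2)²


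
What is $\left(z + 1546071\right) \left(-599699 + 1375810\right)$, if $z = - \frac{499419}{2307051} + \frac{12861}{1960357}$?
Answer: $\frac{86140031748773787790425}{71787993289} \approx 1.1999 \cdot 10^{12}$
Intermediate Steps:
$z = - \frac{105485394408}{502515953023}$ ($z = \left(-499419\right) \frac{1}{2307051} + 12861 \cdot \frac{1}{1960357} = - \frac{55491}{256339} + \frac{12861}{1960357} = - \frac{105485394408}{502515953023} \approx -0.20991$)
$\left(z + 1546071\right) \left(-599699 + 1375810\right) = \left(- \frac{105485394408}{502515953023} + 1546071\right) \left(-599699 + 1375810\right) = \frac{776925236520828225}{502515953023} \cdot 776111 = \frac{86140031748773787790425}{71787993289}$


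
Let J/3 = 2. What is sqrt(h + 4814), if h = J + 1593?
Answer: 11*sqrt(53) ≈ 80.081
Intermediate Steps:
J = 6 (J = 3*2 = 6)
h = 1599 (h = 6 + 1593 = 1599)
sqrt(h + 4814) = sqrt(1599 + 4814) = sqrt(6413) = 11*sqrt(53)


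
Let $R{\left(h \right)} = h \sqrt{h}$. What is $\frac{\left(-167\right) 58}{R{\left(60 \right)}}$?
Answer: $- \frac{4843 \sqrt{15}}{900} \approx -20.841$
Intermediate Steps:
$R{\left(h \right)} = h^{\frac{3}{2}}$
$\frac{\left(-167\right) 58}{R{\left(60 \right)}} = \frac{\left(-167\right) 58}{60^{\frac{3}{2}}} = - \frac{9686}{120 \sqrt{15}} = - 9686 \frac{\sqrt{15}}{1800} = - \frac{4843 \sqrt{15}}{900}$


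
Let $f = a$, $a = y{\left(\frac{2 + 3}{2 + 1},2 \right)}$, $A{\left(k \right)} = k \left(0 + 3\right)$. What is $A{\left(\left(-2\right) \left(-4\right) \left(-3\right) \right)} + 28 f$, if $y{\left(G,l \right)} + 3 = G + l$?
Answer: $- \frac{160}{3} \approx -53.333$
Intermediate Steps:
$y{\left(G,l \right)} = -3 + G + l$ ($y{\left(G,l \right)} = -3 + \left(G + l\right) = -3 + G + l$)
$A{\left(k \right)} = 3 k$ ($A{\left(k \right)} = k 3 = 3 k$)
$a = \frac{2}{3}$ ($a = -3 + \frac{2 + 3}{2 + 1} + 2 = -3 + \frac{5}{3} + 2 = \frac{2}{3} \approx 0.66667$)
$f = \frac{2}{3} \approx 0.66667$
$A{\left(\left(-2\right) \left(-4\right) \left(-3\right) \right)} + 28 f = 3 \left(-2\right) \left(-4\right) \left(-3\right) + 28 \cdot \frac{2}{3} = 3 \cdot 8 \left(-3\right) + \frac{56}{3} = 3 \left(-24\right) + \frac{56}{3} = -72 + \frac{56}{3} = - \frac{160}{3}$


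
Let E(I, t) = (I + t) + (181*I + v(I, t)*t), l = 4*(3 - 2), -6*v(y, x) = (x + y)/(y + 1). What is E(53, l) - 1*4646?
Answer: 135089/27 ≈ 5003.3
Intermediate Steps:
v(y, x) = -(x + y)/(6*(1 + y)) (v(y, x) = -(x + y)/(6*(y + 1)) = -(x + y)/(6*(1 + y)))
l = 4 (l = 4*1 = 4)
E(I, t) = t + 182*I + t*(-I - t)/(6*(1 + I)) (E(I, t) = (I + t) + (181*I + ((-t - I)/(6*(1 + I)))*t) = (I + t) + (181*I + ((-I - t)/(6*(1 + I)))*t) = (I + t) + (181*I + t*(-I - t)/(6*(1 + I))) = t + 182*I + t*(-I - t)/(6*(1 + I)))
E(53, l) - 1*4646 = ((1 + 53)*(4 + 182*53) - 1/6*4*(53 + 4))/(1 + 53) - 1*4646 = (54*(4 + 9646) - 1/6*4*57)/54 - 4646 = (54*9650 - 38)/54 - 4646 = (521100 - 38)/54 - 4646 = (1/54)*521062 - 4646 = 260531/27 - 4646 = 135089/27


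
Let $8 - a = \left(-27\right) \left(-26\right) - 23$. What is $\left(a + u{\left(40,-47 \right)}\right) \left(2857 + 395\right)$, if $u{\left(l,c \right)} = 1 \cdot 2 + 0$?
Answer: $-2175588$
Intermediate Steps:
$u{\left(l,c \right)} = 2$ ($u{\left(l,c \right)} = 2 + 0 = 2$)
$a = -671$ ($a = 8 - \left(\left(-27\right) \left(-26\right) - 23\right) = 8 - \left(702 - 23\right) = 8 - 679 = -671$)
$\left(a + u{\left(40,-47 \right)}\right) \left(2857 + 395\right) = \left(-671 + 2\right) \left(2857 + 395\right) = \left(-669\right) 3252 = -2175588$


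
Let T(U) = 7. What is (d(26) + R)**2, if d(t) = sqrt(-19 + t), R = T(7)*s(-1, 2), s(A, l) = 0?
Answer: 7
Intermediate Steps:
R = 0 (R = 7*0 = 0)
(d(26) + R)**2 = (sqrt(-19 + 26) + 0)**2 = (sqrt(7) + 0)**2 = (sqrt(7))**2 = 7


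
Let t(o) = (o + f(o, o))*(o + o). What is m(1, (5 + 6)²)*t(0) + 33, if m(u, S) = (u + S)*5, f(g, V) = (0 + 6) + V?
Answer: 33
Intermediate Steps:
f(g, V) = 6 + V
t(o) = 2*o*(6 + 2*o) (t(o) = (o + (6 + o))*(o + o) = (6 + 2*o)*(2*o) = 2*o*(6 + 2*o))
m(u, S) = 5*S + 5*u (m(u, S) = (S + u)*5 = 5*S + 5*u)
m(1, (5 + 6)²)*t(0) + 33 = (5*(5 + 6)² + 5*1)*(4*0*(3 + 0)) + 33 = (5*11² + 5)*(4*0*3) + 33 = (5*121 + 5)*0 + 33 = (605 + 5)*0 + 33 = 610*0 + 33 = 0 + 33 = 33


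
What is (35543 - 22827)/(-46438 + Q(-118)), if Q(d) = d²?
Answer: -6358/16257 ≈ -0.39109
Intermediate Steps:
(35543 - 22827)/(-46438 + Q(-118)) = (35543 - 22827)/(-46438 + (-118)²) = 12716/(-46438 + 13924) = 12716/(-32514) = 12716*(-1/32514) = -6358/16257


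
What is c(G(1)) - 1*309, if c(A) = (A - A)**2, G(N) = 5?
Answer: -309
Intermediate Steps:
c(A) = 0 (c(A) = 0**2 = 0)
c(G(1)) - 1*309 = 0 - 1*309 = 0 - 309 = -309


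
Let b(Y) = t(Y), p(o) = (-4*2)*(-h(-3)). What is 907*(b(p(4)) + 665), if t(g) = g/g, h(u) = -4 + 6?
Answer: 604062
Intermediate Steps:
h(u) = 2
t(g) = 1
p(o) = 16 (p(o) = (-4*2)*(-1*2) = -8*(-2) = 16)
b(Y) = 1
907*(b(p(4)) + 665) = 907*(1 + 665) = 907*666 = 604062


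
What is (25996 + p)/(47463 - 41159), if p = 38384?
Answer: 16095/1576 ≈ 10.213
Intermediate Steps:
(25996 + p)/(47463 - 41159) = (25996 + 38384)/(47463 - 41159) = 64380/6304 = 64380*(1/6304) = 16095/1576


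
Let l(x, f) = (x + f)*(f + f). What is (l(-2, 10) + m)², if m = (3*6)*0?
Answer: 25600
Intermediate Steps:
l(x, f) = 2*f*(f + x) (l(x, f) = (f + x)*(2*f) = 2*f*(f + x))
m = 0 (m = 18*0 = 0)
(l(-2, 10) + m)² = (2*10*(10 - 2) + 0)² = (2*10*8 + 0)² = (160 + 0)² = 160² = 25600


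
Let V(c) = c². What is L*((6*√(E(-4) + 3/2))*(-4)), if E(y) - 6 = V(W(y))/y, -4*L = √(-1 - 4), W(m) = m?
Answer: 3*I*√70 ≈ 25.1*I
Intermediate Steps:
L = -I*√5/4 (L = -√(-1 - 4)/4 = -I*√5/4 ≈ -0.55902*I)
E(y) = 6 + y (E(y) = 6 + y²/y = 6 + y)
L*((6*√(E(-4) + 3/2))*(-4)) = (-I*√5/4)*((6*√((6 - 4) + 3/2))*(-4)) = (-I*√5/4)*((6*√(2 + 3*(½)))*(-4)) = (-I*√5/4)*((6*√(2 + 3/2))*(-4)) = (-I*√5/4)*((6*√(7/2))*(-4)) = (-I*√5/4)*((6*(√14/2))*(-4)) = (-I*√5/4)*((3*√14)*(-4)) = (-I*√5/4)*(-12*√14) = 3*I*√70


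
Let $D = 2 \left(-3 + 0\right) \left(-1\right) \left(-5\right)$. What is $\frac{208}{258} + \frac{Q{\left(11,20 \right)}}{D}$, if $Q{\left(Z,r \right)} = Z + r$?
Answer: $- \frac{293}{1290} \approx -0.22713$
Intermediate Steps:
$D = -30$ ($D = 2 \left(-3\right) \left(-1\right) \left(-5\right) = \left(-6\right) \left(-1\right) \left(-5\right) = 6 \left(-5\right) = -30$)
$\frac{208}{258} + \frac{Q{\left(11,20 \right)}}{D} = \frac{208}{258} + \frac{11 + 20}{-30} = 208 \cdot \frac{1}{258} + 31 \left(- \frac{1}{30}\right) = \frac{104}{129} - \frac{31}{30} = - \frac{293}{1290}$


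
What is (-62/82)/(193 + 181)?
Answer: -31/15334 ≈ -0.0020217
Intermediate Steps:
(-62/82)/(193 + 181) = (-62*1/82)/374 = (1/374)*(-31/41) = -31/15334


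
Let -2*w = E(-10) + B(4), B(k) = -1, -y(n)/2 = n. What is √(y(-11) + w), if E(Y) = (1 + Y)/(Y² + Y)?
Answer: √2255/10 ≈ 4.7487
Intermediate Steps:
y(n) = -2*n
E(Y) = (1 + Y)/(Y + Y²)
w = 11/20 (w = -(1/(-10) - 1)/2 = -(-⅒ - 1)/2 = -½*(-11/10) = 11/20 ≈ 0.55000)
√(y(-11) + w) = √(-2*(-11) + 11/20) = √(22 + 11/20) = √(451/20) = √2255/10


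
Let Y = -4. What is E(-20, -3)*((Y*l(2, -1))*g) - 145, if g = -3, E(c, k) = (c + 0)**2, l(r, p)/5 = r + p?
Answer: 23855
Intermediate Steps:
l(r, p) = 5*p + 5*r (l(r, p) = 5*(r + p) = 5*(p + r) = 5*p + 5*r)
E(c, k) = c**2
E(-20, -3)*((Y*l(2, -1))*g) - 145 = (-20)**2*(-4*(5*(-1) + 5*2)*(-3)) - 145 = 400*(-4*(-5 + 10)*(-3)) - 145 = 400*(-4*5*(-3)) - 145 = 400*(-20*(-3)) - 145 = 400*60 - 145 = 24000 - 145 = 23855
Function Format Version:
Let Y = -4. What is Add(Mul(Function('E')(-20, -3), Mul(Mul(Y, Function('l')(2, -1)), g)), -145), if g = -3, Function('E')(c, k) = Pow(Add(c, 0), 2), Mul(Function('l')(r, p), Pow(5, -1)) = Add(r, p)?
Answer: 23855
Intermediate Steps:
Function('l')(r, p) = Add(Mul(5, p), Mul(5, r)) (Function('l')(r, p) = Mul(5, Add(r, p)) = Mul(5, Add(p, r)) = Add(Mul(5, p), Mul(5, r)))
Function('E')(c, k) = Pow(c, 2)
Add(Mul(Function('E')(-20, -3), Mul(Mul(Y, Function('l')(2, -1)), g)), -145) = Add(Mul(Pow(-20, 2), Mul(Mul(-4, Add(Mul(5, -1), Mul(5, 2))), -3)), -145) = Add(Mul(400, Mul(Mul(-4, Add(-5, 10)), -3)), -145) = Add(Mul(400, Mul(Mul(-4, 5), -3)), -145) = Add(Mul(400, Mul(-20, -3)), -145) = Add(Mul(400, 60), -145) = Add(24000, -145) = 23855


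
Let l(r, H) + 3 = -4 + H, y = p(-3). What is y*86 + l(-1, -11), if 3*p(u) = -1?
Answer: -140/3 ≈ -46.667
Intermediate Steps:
p(u) = -⅓ (p(u) = (⅓)*(-1) = -⅓)
y = -⅓ ≈ -0.33333
l(r, H) = -7 + H (l(r, H) = -3 + (-4 + H) = -7 + H)
y*86 + l(-1, -11) = -⅓*86 + (-7 - 11) = -86/3 - 18 = -140/3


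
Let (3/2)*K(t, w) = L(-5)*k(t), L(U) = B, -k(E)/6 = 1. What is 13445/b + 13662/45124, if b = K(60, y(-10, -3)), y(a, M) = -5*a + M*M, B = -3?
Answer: 151714031/135372 ≈ 1120.7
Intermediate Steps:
k(E) = -6 (k(E) = -6*1 = -6)
L(U) = -3
y(a, M) = M**2 - 5*a (y(a, M) = -5*a + M**2 = M**2 - 5*a)
K(t, w) = 12 (K(t, w) = 2*(-3*(-6))/3 = (2/3)*18 = 12)
b = 12
13445/b + 13662/45124 = 13445/12 + 13662/45124 = 13445*(1/12) + 13662*(1/45124) = 13445/12 + 6831/22562 = 151714031/135372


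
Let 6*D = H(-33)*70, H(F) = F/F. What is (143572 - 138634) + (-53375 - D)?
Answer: -145346/3 ≈ -48449.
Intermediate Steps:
H(F) = 1
D = 35/3 (D = (1*70)/6 = (⅙)*70 = 35/3 ≈ 11.667)
(143572 - 138634) + (-53375 - D) = (143572 - 138634) + (-53375 - 1*35/3) = 4938 + (-53375 - 35/3) = 4938 - 160160/3 = -145346/3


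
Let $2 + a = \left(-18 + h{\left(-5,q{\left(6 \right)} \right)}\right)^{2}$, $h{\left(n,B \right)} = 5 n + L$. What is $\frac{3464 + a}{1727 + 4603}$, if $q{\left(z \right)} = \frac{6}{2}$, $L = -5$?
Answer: $\frac{961}{1055} \approx 0.9109$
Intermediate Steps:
$q{\left(z \right)} = 3$ ($q{\left(z \right)} = 6 \cdot \frac{1}{2} = 3$)
$h{\left(n,B \right)} = -5 + 5 n$ ($h{\left(n,B \right)} = 5 n - 5 = -5 + 5 n$)
$a = 2302$ ($a = -2 + \left(-18 + \left(-5 + 5 \left(-5\right)\right)\right)^{2} = -2 + \left(-18 - 30\right)^{2} = -2 + \left(-48\right)^{2} = -2 + 2304 = 2302$)
$\frac{3464 + a}{1727 + 4603} = \frac{3464 + 2302}{1727 + 4603} = \frac{5766}{6330} = 5766 \cdot \frac{1}{6330} = \frac{961}{1055}$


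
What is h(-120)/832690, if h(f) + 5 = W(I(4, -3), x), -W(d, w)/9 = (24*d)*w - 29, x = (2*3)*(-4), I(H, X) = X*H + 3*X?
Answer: -54304/416345 ≈ -0.13043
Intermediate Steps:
I(H, X) = 3*X + H*X (I(H, X) = H*X + 3*X = 3*X + H*X)
x = -24 (x = 6*(-4) = -24)
W(d, w) = 261 - 216*d*w (W(d, w) = -9*((24*d)*w - 29) = -9*(24*d*w - 29) = -9*(-29 + 24*d*w) = 261 - 216*d*w)
h(f) = -108608 (h(f) = -5 + (261 - 216*(-3*(3 + 4))*(-24)) = -5 + (261 - 216*(-3*7)*(-24)) = -5 + (261 - 216*(-21)*(-24)) = -5 + (261 - 108864) = -5 - 108603 = -108608)
h(-120)/832690 = -108608/832690 = -108608*1/832690 = -54304/416345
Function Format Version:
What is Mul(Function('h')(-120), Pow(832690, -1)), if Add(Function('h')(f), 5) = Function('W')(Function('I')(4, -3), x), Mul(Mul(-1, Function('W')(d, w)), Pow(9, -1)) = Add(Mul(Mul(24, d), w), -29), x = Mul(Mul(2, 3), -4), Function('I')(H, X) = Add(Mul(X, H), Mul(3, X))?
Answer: Rational(-54304, 416345) ≈ -0.13043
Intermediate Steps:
Function('I')(H, X) = Add(Mul(3, X), Mul(H, X)) (Function('I')(H, X) = Add(Mul(H, X), Mul(3, X)) = Add(Mul(3, X), Mul(H, X)))
x = -24 (x = Mul(6, -4) = -24)
Function('W')(d, w) = Add(261, Mul(-216, d, w)) (Function('W')(d, w) = Mul(-9, Add(Mul(Mul(24, d), w), -29)) = Mul(-9, Add(Mul(24, d, w), -29)) = Mul(-9, Add(-29, Mul(24, d, w))) = Add(261, Mul(-216, d, w)))
Function('h')(f) = -108608 (Function('h')(f) = Add(-5, Add(261, Mul(-216, Mul(-3, Add(3, 4)), -24))) = Add(-5, Add(261, Mul(-216, Mul(-3, 7), -24))) = Add(-5, Add(261, Mul(-216, -21, -24))) = Add(-5, Add(261, -108864)) = Add(-5, -108603) = -108608)
Mul(Function('h')(-120), Pow(832690, -1)) = Mul(-108608, Pow(832690, -1)) = Mul(-108608, Rational(1, 832690)) = Rational(-54304, 416345)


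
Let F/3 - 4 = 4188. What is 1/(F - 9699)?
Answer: 1/2877 ≈ 0.00034758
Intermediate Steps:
F = 12576 (F = 12 + 3*4188 = 12 + 12564 = 12576)
1/(F - 9699) = 1/(12576 - 9699) = 1/2877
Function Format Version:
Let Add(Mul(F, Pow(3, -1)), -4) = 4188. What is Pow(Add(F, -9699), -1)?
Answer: Rational(1, 2877) ≈ 0.00034758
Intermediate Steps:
F = 12576 (F = Add(12, Mul(3, 4188)) = Add(12, 12564) = 12576)
Pow(Add(F, -9699), -1) = Pow(Add(12576, -9699), -1) = Pow(2877, -1) = Rational(1, 2877)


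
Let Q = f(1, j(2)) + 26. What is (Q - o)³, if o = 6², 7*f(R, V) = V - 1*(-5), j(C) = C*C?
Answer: -226981/343 ≈ -661.75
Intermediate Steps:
j(C) = C²
f(R, V) = 5/7 + V/7 (f(R, V) = (V - 1*(-5))/7 = (V + 5)/7 = (5 + V)/7 = 5/7 + V/7)
Q = 191/7 (Q = (5/7 + (⅐)*2²) + 26 = (5/7 + (⅐)*4) + 26 = (5/7 + 4/7) + 26 = 9/7 + 26 = 191/7 ≈ 27.286)
o = 36
(Q - o)³ = (191/7 - 1*36)³ = (191/7 - 36)³ = (-61/7)³ = -226981/343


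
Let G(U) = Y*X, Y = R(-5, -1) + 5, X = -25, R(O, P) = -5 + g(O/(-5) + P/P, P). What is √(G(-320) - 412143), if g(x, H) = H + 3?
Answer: I*√412193 ≈ 642.02*I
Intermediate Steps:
g(x, H) = 3 + H
R(O, P) = -2 + P (R(O, P) = -5 + (3 + P) = -2 + P)
Y = 2 (Y = (-2 - 1) + 5 = -3 + 5 = 2)
G(U) = -50 (G(U) = 2*(-25) = -50)
√(G(-320) - 412143) = √(-50 - 412143) = √(-412193) = I*√412193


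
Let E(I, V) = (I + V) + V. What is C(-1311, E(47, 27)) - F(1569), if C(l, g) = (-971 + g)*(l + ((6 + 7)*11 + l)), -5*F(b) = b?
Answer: 10785219/5 ≈ 2.1570e+6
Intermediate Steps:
F(b) = -b/5
E(I, V) = I + 2*V
C(l, g) = (-971 + g)*(143 + 2*l) (C(l, g) = (-971 + g)*(l + (13*11 + l)) = (-971 + g)*(l + (143 + l)) = (-971 + g)*(143 + 2*l))
C(-1311, E(47, 27)) - F(1569) = (-138853 - 1942*(-1311) + 143*(47 + 2*27) + 2*(47 + 2*27)*(-1311)) - (-1)*1569/5 = (-138853 + 2545962 + 143*(47 + 54) + 2*(47 + 54)*(-1311)) - 1*(-1569/5) = (-138853 + 2545962 + 143*101 + 2*101*(-1311)) + 1569/5 = (-138853 + 2545962 + 14443 - 264822) + 1569/5 = 2156730 + 1569/5 = 10785219/5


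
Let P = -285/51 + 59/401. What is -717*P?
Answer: 26594964/6817 ≈ 3901.3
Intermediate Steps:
P = -37092/6817 (P = -285*1/51 + 59*(1/401) = -95/17 + 59/401 = -37092/6817 ≈ -5.4411)
-717*P = -717*(-37092/6817) = 26594964/6817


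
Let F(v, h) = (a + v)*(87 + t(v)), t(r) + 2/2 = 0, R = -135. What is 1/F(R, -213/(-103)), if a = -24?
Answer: -1/13674 ≈ -7.3132e-5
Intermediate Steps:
t(r) = -1 (t(r) = -1 + 0 = -1)
F(v, h) = -2064 + 86*v (F(v, h) = (-24 + v)*(87 - 1) = (-24 + v)*86 = -2064 + 86*v)
1/F(R, -213/(-103)) = 1/(-2064 + 86*(-135)) = 1/(-2064 - 11610) = 1/(-13674) = -1/13674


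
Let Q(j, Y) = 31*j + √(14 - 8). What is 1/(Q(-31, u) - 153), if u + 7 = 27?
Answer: -557/620495 - √6/1240990 ≈ -0.00089964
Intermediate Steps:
u = 20 (u = -7 + 27 = 20)
Q(j, Y) = √6 + 31*j (Q(j, Y) = 31*j + √6 = √6 + 31*j)
1/(Q(-31, u) - 153) = 1/((√6 + 31*(-31)) - 153) = 1/((√6 - 961) - 153) = 1/((-961 + √6) - 153) = 1/(-1114 + √6)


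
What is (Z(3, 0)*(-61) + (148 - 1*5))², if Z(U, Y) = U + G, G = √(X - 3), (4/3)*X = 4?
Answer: 1600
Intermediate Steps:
X = 3 (X = (¾)*4 = 3)
G = 0 (G = √(3 - 3) = √0 = 0)
Z(U, Y) = U (Z(U, Y) = U + 0 = U)
(Z(3, 0)*(-61) + (148 - 1*5))² = (3*(-61) + (148 - 1*5))² = (-183 + (148 - 5))² = (-183 + 143)² = (-40)² = 1600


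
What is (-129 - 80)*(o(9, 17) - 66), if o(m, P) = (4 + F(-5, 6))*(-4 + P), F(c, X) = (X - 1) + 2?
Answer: -16093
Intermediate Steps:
F(c, X) = 1 + X (F(c, X) = (-1 + X) + 2 = 1 + X)
o(m, P) = -44 + 11*P (o(m, P) = (4 + (1 + 6))*(-4 + P) = (4 + 7)*(-4 + P) = 11*(-4 + P) = -44 + 11*P)
(-129 - 80)*(o(9, 17) - 66) = (-129 - 80)*((-44 + 11*17) - 66) = -209*((-44 + 187) - 66) = -209*(143 - 66) = -209*77 = -16093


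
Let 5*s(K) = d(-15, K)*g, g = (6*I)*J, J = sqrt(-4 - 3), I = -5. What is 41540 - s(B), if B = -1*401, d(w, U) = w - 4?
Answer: 41540 - 114*I*sqrt(7) ≈ 41540.0 - 301.62*I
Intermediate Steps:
J = I*sqrt(7) (J = sqrt(-7) = I*sqrt(7) ≈ 2.6458*I)
g = -30*I*sqrt(7) (g = (6*(-5))*(I*sqrt(7)) = -30*I*sqrt(7) ≈ -79.373*I)
d(w, U) = -4 + w
B = -401
s(K) = 114*I*sqrt(7) (s(K) = ((-4 - 15)*(-30*I*sqrt(7)))/5 = (-(-570)*I*sqrt(7))/5 = (570*I*sqrt(7))/5 = 114*I*sqrt(7))
41540 - s(B) = 41540 - 114*I*sqrt(7)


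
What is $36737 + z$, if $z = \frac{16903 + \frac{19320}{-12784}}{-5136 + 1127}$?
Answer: $\frac{235324246955}{6406382} \approx 36733.0$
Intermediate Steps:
$z = - \frac{27008579}{6406382}$ ($z = \frac{16903 + 19320 \left(- \frac{1}{12784}\right)}{-4009} = \left(16903 - \frac{2415}{1598}\right) \left(- \frac{1}{4009}\right) = \frac{27008579}{1598} \left(- \frac{1}{4009}\right) = - \frac{27008579}{6406382} \approx -4.2159$)
$36737 + z = 36737 - \frac{27008579}{6406382} = \frac{235324246955}{6406382}$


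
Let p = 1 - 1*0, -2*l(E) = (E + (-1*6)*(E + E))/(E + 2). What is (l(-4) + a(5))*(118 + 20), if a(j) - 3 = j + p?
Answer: 2760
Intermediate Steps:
l(E) = 11*E/(2*(2 + E)) (l(E) = -(E + (-1*6)*(E + E))/(2*(E + 2)) = -(E - 12*E)/(2*(2 + E)) = -(-11*E)/(2*(2 + E)) = -(-11)*E/(2*(2 + E)) = 11*E/(2*(2 + E)))
p = 1 (p = 1 + 0 = 1)
a(j) = 4 + j (a(j) = 3 + (j + 1) = 3 + (1 + j) = 4 + j)
(l(-4) + a(5))*(118 + 20) = ((11/2)*(-4)/(2 - 4) + (4 + 5))*(118 + 20) = ((11/2)*(-4)/(-2) + 9)*138 = ((11/2)*(-4)*(-1/2) + 9)*138 = (11 + 9)*138 = 20*138 = 2760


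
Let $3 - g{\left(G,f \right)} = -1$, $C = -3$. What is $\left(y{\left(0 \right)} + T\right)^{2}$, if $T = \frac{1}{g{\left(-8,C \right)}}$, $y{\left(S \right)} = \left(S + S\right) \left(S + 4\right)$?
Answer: $\frac{1}{16} \approx 0.0625$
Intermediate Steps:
$y{\left(S \right)} = 2 S \left(4 + S\right)$
$g{\left(G,f \right)} = 4$ ($g{\left(G,f \right)} = 3 - -1 = 3 + 1 = 4$)
$T = \frac{1}{4} \approx 0.25$
$\left(y{\left(0 \right)} + T\right)^{2} = \left(2 \cdot 0 \left(4 + 0\right) + \frac{1}{4}\right)^{2} = \left(2 \cdot 0 \cdot 4 + \frac{1}{4}\right)^{2} = \left(0 + \frac{1}{4}\right)^{2} = \left(\frac{1}{4}\right)^{2} = \frac{1}{16}$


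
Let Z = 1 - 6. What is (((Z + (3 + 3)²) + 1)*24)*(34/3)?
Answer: 8704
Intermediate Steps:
Z = -5
(((Z + (3 + 3)²) + 1)*24)*(34/3) = (((-5 + (3 + 3)²) + 1)*24)*(34/3) = (((-5 + 6²) + 1)*24)*(34*(⅓)) = (((-5 + 36) + 1)*24)*(34/3) = ((31 + 1)*24)*(34/3) = (32*24)*(34/3) = 768*(34/3) = 8704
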